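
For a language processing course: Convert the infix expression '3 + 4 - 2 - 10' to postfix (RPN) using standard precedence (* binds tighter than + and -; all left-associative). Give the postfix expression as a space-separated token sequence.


Applying the shunting-yard algorithm:
  Operand 3 -> output
  Push '+' onto operator stack -> op-stack: [+]
  Operand 4 -> output
  See '-' (prec 1); top '+' (prec 1) >= it -> pop '+' to output
  Push '-' onto operator stack -> op-stack: [-]
  Operand 2 -> output
  See '-' (prec 1); top '-' (prec 1) >= it -> pop '-' to output
  Push '-' onto operator stack -> op-stack: [-]
  Operand 10 -> output
  End of input: pop '-' to output
Postfix result: 3 4 + 2 - 10 -

3 4 + 2 - 10 -


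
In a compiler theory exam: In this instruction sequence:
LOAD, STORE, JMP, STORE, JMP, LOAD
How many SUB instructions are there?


Scanning instruction sequence for SUB:
  Position 1: LOAD
  Position 2: STORE
  Position 3: JMP
  Position 4: STORE
  Position 5: JMP
  Position 6: LOAD
Matches at positions: []
Total SUB count: 0

0


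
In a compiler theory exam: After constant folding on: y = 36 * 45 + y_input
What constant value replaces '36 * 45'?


Identifying constant sub-expression:
  Original: y = 36 * 45 + y_input
  36 and 45 are both compile-time constants
  Evaluating: 36 * 45 = 1620
  After folding: y = 1620 + y_input

1620


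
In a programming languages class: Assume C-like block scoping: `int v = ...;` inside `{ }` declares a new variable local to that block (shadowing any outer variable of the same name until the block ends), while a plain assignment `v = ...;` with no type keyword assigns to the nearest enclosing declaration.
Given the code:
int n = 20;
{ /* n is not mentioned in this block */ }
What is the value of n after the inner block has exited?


Analyzing scoping rules:
Outer scope: declares n = 20
Inner block: n is neither redeclared nor assigned -> unchanged
After the block -> 20
Result: 20

20


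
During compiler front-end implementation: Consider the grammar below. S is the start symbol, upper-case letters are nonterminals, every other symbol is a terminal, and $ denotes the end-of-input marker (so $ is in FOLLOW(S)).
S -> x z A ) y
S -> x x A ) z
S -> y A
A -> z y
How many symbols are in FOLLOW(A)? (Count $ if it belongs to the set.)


S is the start symbol and does not occur in any rule body, so FOLLOW(S) = {$}.
Examining every occurrence of A in a rule body:
  S -> x z A ) y : A is followed by terminal ')' -> add ')'
  S -> x x A ) z : A is followed by terminal ')' -> add ')' (already in the set)
  S -> y A : A is at the right end -> add FOLLOW(S) = {$}
  A -> z y : A does not occur in the body -> contributes nothing
FOLLOW(A) = {), $}
Count: 2

2


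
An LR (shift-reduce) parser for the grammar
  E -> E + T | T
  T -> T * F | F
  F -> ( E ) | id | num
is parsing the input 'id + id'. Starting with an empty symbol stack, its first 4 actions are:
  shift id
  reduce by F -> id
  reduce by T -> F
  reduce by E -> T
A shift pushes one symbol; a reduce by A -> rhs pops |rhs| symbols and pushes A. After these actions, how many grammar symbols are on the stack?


Tracking the symbol stack through each action:
  Action 1: shift 'id' : push -> stack = [id] (size 1)
  Action 2: reduce by F -> id : pop 1, push F -> stack = [F] (size 1)
  Action 3: reduce by T -> F : pop 1, push T -> stack = [T] (size 1)
  Action 4: reduce by E -> T : pop 1, push E -> stack = [E] (size 1)
Final stack size: 1

1


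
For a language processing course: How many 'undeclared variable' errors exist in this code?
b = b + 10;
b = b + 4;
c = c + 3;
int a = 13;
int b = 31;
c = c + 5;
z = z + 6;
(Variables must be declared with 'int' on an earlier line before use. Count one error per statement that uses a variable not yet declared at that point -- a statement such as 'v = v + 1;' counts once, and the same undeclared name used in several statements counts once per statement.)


Scanning code line by line:
  Line 1: use 'b' -> ERROR (undeclared)
  Line 2: use 'b' -> ERROR (undeclared)
  Line 3: use 'c' -> ERROR (undeclared)
  Line 4: declare 'a' -> declared = ['a']
  Line 5: declare 'b' -> declared = ['a', 'b']
  Line 6: use 'c' -> ERROR (undeclared)
  Line 7: use 'z' -> ERROR (undeclared)
Total undeclared variable errors: 5

5


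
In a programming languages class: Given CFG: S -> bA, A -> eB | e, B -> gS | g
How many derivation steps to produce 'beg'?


Grammar: S -> bA, A -> eB | e, B -> gS | g
Deriving 'beg':
Step 1: S -> bA => bA
Step 2: A -> eB => beB
Step 3: B -> g => beg
Total derivation steps: 3

3


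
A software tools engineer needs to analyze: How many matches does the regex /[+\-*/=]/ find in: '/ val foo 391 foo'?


Pattern: /[+\-*/=]/ (operators)
Input: '/ val foo 391 foo'
Scanning for matches:
  Match 1: '/'
Total matches: 1

1


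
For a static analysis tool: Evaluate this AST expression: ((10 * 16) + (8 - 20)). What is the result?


Expression: ((10 * 16) + (8 - 20))
Evaluating step by step:
  10 * 16 = 160
  8 - 20 = -12
  160 + -12 = 148
Result: 148

148


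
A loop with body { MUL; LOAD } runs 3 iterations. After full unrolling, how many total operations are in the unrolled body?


Loop body operations: MUL, LOAD (2 ops per iteration)
Unrolling 3 iterations:
  Iteration 1: MUL, LOAD (2 ops)
  Iteration 2: MUL, LOAD (2 ops)
  Iteration 3: MUL, LOAD (2 ops)
Total: 3 iterations * 2 ops/iter = 6 operations

6


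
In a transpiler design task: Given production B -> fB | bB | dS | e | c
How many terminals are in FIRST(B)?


Production: B -> fB | bB | dS | e | c
Examining each alternative for leading terminals:
  B -> fB : first terminal = 'f'
  B -> bB : first terminal = 'b'
  B -> dS : first terminal = 'd'
  B -> e : first terminal = 'e'
  B -> c : first terminal = 'c'
FIRST(B) = {b, c, d, e, f}
Count: 5

5


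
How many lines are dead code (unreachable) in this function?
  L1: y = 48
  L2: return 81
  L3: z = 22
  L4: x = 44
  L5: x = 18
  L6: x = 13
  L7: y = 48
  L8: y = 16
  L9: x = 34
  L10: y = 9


Analyzing control flow:
  L1: reachable (before return)
  L2: reachable (return statement)
  L3: DEAD (after return at L2)
  L4: DEAD (after return at L2)
  L5: DEAD (after return at L2)
  L6: DEAD (after return at L2)
  L7: DEAD (after return at L2)
  L8: DEAD (after return at L2)
  L9: DEAD (after return at L2)
  L10: DEAD (after return at L2)
Return at L2, total lines = 10
Dead lines: L3 through L10
Count: 8

8


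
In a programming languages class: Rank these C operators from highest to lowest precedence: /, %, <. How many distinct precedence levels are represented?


Looking up precedence for each operator:
  / -> precedence 6
  % -> precedence 6
  < -> precedence 4
Sorted highest to lowest: /, %, <
Distinct precedence values: [6, 4]
Number of distinct levels: 2

2


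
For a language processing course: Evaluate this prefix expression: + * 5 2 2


Parsing prefix expression: + * 5 2 2
Step 1: Innermost operation '* 5 2'
  5 * 2 = 10
Step 2: Outer operation '+ [10] 2'
  10 + 2 = 12

12


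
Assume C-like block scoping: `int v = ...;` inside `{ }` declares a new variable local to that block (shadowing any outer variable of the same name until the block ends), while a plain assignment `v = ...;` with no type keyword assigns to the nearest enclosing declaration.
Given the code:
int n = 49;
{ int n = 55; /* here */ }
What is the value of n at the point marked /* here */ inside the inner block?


Analyzing scoping rules:
Outer scope: declares n = 49
Inner block: 'int n = 55;' declares a NEW n that shadows the outer one
Inside the block the inner declaration is in scope -> 55
Result: 55

55


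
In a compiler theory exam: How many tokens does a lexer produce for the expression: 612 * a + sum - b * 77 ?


Scanning '612 * a + sum - b * 77'
Token 1: '612' -> integer_literal
Token 2: '*' -> operator
Token 3: 'a' -> identifier
Token 4: '+' -> operator
Token 5: 'sum' -> identifier
Token 6: '-' -> operator
Token 7: 'b' -> identifier
Token 8: '*' -> operator
Token 9: '77' -> integer_literal
Total tokens: 9

9


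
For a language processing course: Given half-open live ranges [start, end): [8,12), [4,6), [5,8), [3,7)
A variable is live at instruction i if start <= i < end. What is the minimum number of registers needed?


Live ranges:
  Var0: [8, 12)
  Var1: [4, 6)
  Var2: [5, 8)
  Var3: [3, 7)
Sweep-line events (position, delta, active):
  pos=3 start -> active=1
  pos=4 start -> active=2
  pos=5 start -> active=3
  pos=6 end -> active=2
  pos=7 end -> active=1
  pos=8 end -> active=0
  pos=8 start -> active=1
  pos=12 end -> active=0
Maximum simultaneous active: 3
Minimum registers needed: 3

3


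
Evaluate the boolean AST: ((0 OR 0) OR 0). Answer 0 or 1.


Step 1: Evaluate inner node
  0 OR 0 = 0
Step 2: Evaluate root node
  0 OR 0 = 0

0


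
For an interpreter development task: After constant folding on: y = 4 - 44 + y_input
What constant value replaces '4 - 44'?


Identifying constant sub-expression:
  Original: y = 4 - 44 + y_input
  4 and 44 are both compile-time constants
  Evaluating: 4 - 44 = -40
  After folding: y = -40 + y_input

-40


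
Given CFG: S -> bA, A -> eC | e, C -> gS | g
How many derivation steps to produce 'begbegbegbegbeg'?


Grammar: S -> bA, A -> eC | e, C -> gS | g
Deriving 'begbegbegbegbeg':
Step 1: S -> bA => bA
Step 2: A -> eC => beC
Step 3: C -> gS => begS
Step 4: S -> bA => begbA
Step 5: A -> eC => begbeC
Step 6: C -> gS => begbegS
Step 7: S -> bA => begbegbA
Step 8: A -> eC => begbegbeC
Step 9: C -> gS => begbegbegS
Step 10: S -> bA => begbegbegbA
Step 11: A -> eC => begbegbegbeC
Step 12: C -> gS => begbegbegbegS
Step 13: S -> bA => begbegbegbegbA
Step 14: A -> eC => begbegbegbegbeC
Step 15: C -> g => begbegbegbegbeg
Total derivation steps: 15

15


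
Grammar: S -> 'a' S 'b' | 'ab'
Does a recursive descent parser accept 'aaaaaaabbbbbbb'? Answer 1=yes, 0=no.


Grammar accepts strings of the form a^n b^n (n >= 1)
Word: 'aaaaaaabbbbbbb'
Counting: 7 a's and 7 b's
Check: 7 == 7? Yes
Derivation (S -> aSb applied 6 time(s), then S -> ab): S => aSb => aaSbb => aaaSbbb => aaaaSbbbb => aaaaaSbbbbb => aaaaaaSbbbbbb => aaaaaaabbbbbbb
Accepted

1


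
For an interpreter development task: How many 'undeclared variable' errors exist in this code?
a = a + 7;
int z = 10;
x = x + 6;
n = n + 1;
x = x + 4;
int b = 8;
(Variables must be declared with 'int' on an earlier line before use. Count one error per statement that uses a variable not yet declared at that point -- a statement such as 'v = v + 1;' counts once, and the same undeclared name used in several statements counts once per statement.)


Scanning code line by line:
  Line 1: use 'a' -> ERROR (undeclared)
  Line 2: declare 'z' -> declared = ['z']
  Line 3: use 'x' -> ERROR (undeclared)
  Line 4: use 'n' -> ERROR (undeclared)
  Line 5: use 'x' -> ERROR (undeclared)
  Line 6: declare 'b' -> declared = ['b', 'z']
Total undeclared variable errors: 4

4


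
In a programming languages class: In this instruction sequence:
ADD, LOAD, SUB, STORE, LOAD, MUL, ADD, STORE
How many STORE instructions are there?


Scanning instruction sequence for STORE:
  Position 1: ADD
  Position 2: LOAD
  Position 3: SUB
  Position 4: STORE <- MATCH
  Position 5: LOAD
  Position 6: MUL
  Position 7: ADD
  Position 8: STORE <- MATCH
Matches at positions: [4, 8]
Total STORE count: 2

2


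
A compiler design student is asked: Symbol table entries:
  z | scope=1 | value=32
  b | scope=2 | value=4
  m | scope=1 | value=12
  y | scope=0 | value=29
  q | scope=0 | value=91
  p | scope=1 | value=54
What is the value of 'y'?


Searching symbol table for 'y':
  z | scope=1 | value=32
  b | scope=2 | value=4
  m | scope=1 | value=12
  y | scope=0 | value=29 <- MATCH
  q | scope=0 | value=91
  p | scope=1 | value=54
Found 'y' at scope 0 with value 29

29


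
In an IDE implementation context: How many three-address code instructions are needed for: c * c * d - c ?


Expression: c * c * d - c
Generating three-address code (respecting * over +/- precedence):
  Instruction 1: t1 = c * c
  Instruction 2: t2 = t1 * d
  Instruction 3: t3 = t2 - c
Total instructions: 3

3


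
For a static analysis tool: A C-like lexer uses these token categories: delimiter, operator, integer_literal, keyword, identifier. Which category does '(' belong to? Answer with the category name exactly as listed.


Token: '('
Checking categories:
  identifier: no
  integer_literal: no
  operator: no
  keyword: no
  delimiter: YES
Category: delimiter

delimiter


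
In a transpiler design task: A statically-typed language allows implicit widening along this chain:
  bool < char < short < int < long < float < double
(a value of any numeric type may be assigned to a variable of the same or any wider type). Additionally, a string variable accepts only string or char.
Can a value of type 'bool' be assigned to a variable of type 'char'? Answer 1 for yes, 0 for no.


Target variable type: char
Source value type: bool
Numeric ranks: bool=0, char=1
Widening allowed iff rank(source) <= rank(target): 0 <= 1? Yes
Result: 1

1


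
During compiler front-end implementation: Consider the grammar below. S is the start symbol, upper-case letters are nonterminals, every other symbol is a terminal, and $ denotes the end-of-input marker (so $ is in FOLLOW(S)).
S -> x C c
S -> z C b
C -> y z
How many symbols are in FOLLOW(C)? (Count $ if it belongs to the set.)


S is the start symbol and does not occur in any rule body, so FOLLOW(S) = {$}.
Examining every occurrence of C in a rule body:
  S -> x C c : C is followed by terminal 'c' -> add 'c'
  S -> z C b : C is followed by terminal 'b' -> add 'b'
  C -> y z : C does not occur in the body -> contributes nothing
FOLLOW(C) = {b, c}
Count: 2

2


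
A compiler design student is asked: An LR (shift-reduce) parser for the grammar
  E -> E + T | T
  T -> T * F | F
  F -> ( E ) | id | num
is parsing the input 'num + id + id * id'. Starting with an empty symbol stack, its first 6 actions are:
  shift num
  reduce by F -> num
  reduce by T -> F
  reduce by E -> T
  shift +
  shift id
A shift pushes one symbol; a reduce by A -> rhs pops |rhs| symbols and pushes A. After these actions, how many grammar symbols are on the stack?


Tracking the symbol stack through each action:
  Action 1: shift 'num' : push -> stack = [num] (size 1)
  Action 2: reduce by F -> num : pop 1, push F -> stack = [F] (size 1)
  Action 3: reduce by T -> F : pop 1, push T -> stack = [T] (size 1)
  Action 4: reduce by E -> T : pop 1, push E -> stack = [E] (size 1)
  Action 5: shift '+' : push -> stack = [E, +] (size 2)
  Action 6: shift 'id' : push -> stack = [E, +, id] (size 3)
Final stack size: 3

3


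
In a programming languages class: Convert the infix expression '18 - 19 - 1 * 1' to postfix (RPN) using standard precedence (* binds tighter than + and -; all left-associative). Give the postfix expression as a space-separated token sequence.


Applying the shunting-yard algorithm:
  Operand 18 -> output
  Push '-' onto operator stack -> op-stack: [-]
  Operand 19 -> output
  See '-' (prec 1); top '-' (prec 1) >= it -> pop '-' to output
  Push '-' onto operator stack -> op-stack: [-]
  Operand 1 -> output
  Push '*' onto operator stack -> op-stack: [-, *]
  Operand 1 -> output
  End of input: pop '*' to output
  End of input: pop '-' to output
Postfix result: 18 19 - 1 1 * -

18 19 - 1 1 * -


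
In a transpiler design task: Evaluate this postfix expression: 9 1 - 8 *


Processing tokens left to right:
Push 9, Push 1
Pop 9 and 1, compute 9 - 1 = 8, push 8
Push 8
Pop 8 and 8, compute 8 * 8 = 64, push 64
Stack result: 64

64


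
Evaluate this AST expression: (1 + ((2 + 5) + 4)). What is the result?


Expression: (1 + ((2 + 5) + 4))
Evaluating step by step:
  2 + 5 = 7
  7 + 4 = 11
  1 + 11 = 12
Result: 12

12


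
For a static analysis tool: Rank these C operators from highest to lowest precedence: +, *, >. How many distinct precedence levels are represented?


Looking up precedence for each operator:
  + -> precedence 5
  * -> precedence 6
  > -> precedence 4
Sorted highest to lowest: *, +, >
Distinct precedence values: [6, 5, 4]
Number of distinct levels: 3

3


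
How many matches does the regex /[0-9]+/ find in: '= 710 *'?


Pattern: /[0-9]+/ (int literals)
Input: '= 710 *'
Scanning for matches:
  Match 1: '710'
Total matches: 1

1


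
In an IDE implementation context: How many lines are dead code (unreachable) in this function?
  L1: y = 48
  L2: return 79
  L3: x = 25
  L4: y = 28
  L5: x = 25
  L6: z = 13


Analyzing control flow:
  L1: reachable (before return)
  L2: reachable (return statement)
  L3: DEAD (after return at L2)
  L4: DEAD (after return at L2)
  L5: DEAD (after return at L2)
  L6: DEAD (after return at L2)
Return at L2, total lines = 6
Dead lines: L3 through L6
Count: 4

4


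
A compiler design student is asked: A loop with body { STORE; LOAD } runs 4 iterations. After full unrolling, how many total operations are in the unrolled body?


Loop body operations: STORE, LOAD (2 ops per iteration)
Unrolling 4 iterations:
  Iteration 1: STORE, LOAD (2 ops)
  Iteration 2: STORE, LOAD (2 ops)
  Iteration 3: STORE, LOAD (2 ops)
  Iteration 4: STORE, LOAD (2 ops)
Total: 4 iterations * 2 ops/iter = 8 operations

8


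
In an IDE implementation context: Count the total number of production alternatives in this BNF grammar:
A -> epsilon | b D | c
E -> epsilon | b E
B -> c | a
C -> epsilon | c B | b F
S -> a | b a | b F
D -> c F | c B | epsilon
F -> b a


Counting alternatives per rule:
  A: 3 alternative(s)
  E: 2 alternative(s)
  B: 2 alternative(s)
  C: 3 alternative(s)
  S: 3 alternative(s)
  D: 3 alternative(s)
  F: 1 alternative(s)
Sum: 3 + 2 + 2 + 3 + 3 + 3 + 1 = 17

17


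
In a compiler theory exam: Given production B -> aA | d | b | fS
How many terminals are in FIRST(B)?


Production: B -> aA | d | b | fS
Examining each alternative for leading terminals:
  B -> aA : first terminal = 'a'
  B -> d : first terminal = 'd'
  B -> b : first terminal = 'b'
  B -> fS : first terminal = 'f'
FIRST(B) = {a, b, d, f}
Count: 4

4


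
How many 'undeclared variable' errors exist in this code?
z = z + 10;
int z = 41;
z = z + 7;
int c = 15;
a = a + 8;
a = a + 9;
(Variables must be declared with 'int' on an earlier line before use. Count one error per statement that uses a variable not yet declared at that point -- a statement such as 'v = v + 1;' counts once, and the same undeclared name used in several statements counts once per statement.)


Scanning code line by line:
  Line 1: use 'z' -> ERROR (undeclared)
  Line 2: declare 'z' -> declared = ['z']
  Line 3: use 'z' -> OK (declared)
  Line 4: declare 'c' -> declared = ['c', 'z']
  Line 5: use 'a' -> ERROR (undeclared)
  Line 6: use 'a' -> ERROR (undeclared)
Total undeclared variable errors: 3

3


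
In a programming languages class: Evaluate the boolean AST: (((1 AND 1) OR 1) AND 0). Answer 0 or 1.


Step 1: Evaluate inner node
  1 AND 1 = 1
Step 2: Evaluate next node
  1 OR 1 = 1
Step 3: Evaluate root node
  1 AND 0 = 0

0


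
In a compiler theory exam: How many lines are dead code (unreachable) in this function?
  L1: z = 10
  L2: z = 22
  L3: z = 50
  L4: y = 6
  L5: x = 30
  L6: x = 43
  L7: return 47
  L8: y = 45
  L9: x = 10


Analyzing control flow:
  L1: reachable (before return)
  L2: reachable (before return)
  L3: reachable (before return)
  L4: reachable (before return)
  L5: reachable (before return)
  L6: reachable (before return)
  L7: reachable (return statement)
  L8: DEAD (after return at L7)
  L9: DEAD (after return at L7)
Return at L7, total lines = 9
Dead lines: L8 through L9
Count: 2

2


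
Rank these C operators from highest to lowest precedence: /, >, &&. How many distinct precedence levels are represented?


Looking up precedence for each operator:
  / -> precedence 6
  > -> precedence 4
  && -> precedence 2
Sorted highest to lowest: /, >, &&
Distinct precedence values: [6, 4, 2]
Number of distinct levels: 3

3


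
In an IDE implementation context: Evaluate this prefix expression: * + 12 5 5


Parsing prefix expression: * + 12 5 5
Step 1: Innermost operation '+ 12 5'
  12 + 5 = 17
Step 2: Outer operation '* [17] 5'
  17 * 5 = 85

85


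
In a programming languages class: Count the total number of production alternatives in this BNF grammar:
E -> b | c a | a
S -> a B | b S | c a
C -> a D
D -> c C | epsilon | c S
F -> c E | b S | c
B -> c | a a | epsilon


Counting alternatives per rule:
  E: 3 alternative(s)
  S: 3 alternative(s)
  C: 1 alternative(s)
  D: 3 alternative(s)
  F: 3 alternative(s)
  B: 3 alternative(s)
Sum: 3 + 3 + 1 + 3 + 3 + 3 = 16

16


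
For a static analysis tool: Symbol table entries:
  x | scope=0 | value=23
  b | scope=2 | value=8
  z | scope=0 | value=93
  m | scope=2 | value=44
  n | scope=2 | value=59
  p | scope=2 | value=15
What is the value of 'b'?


Searching symbol table for 'b':
  x | scope=0 | value=23
  b | scope=2 | value=8 <- MATCH
  z | scope=0 | value=93
  m | scope=2 | value=44
  n | scope=2 | value=59
  p | scope=2 | value=15
Found 'b' at scope 2 with value 8

8


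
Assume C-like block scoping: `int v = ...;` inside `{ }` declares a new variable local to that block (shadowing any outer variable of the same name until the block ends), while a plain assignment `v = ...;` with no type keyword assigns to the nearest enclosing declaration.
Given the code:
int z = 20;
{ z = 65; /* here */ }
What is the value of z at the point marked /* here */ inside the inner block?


Analyzing scoping rules:
Outer scope: declares z = 20
Inner block: 'z = 65;' has no type keyword, so it is an assignment to the outer z (no shadowing)
Inside the block, after the assignment -> 65
Result: 65

65


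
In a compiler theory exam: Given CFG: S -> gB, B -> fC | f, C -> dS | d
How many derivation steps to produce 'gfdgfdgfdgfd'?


Grammar: S -> gB, B -> fC | f, C -> dS | d
Deriving 'gfdgfdgfdgfd':
Step 1: S -> gB => gB
Step 2: B -> fC => gfC
Step 3: C -> dS => gfdS
Step 4: S -> gB => gfdgB
Step 5: B -> fC => gfdgfC
Step 6: C -> dS => gfdgfdS
Step 7: S -> gB => gfdgfdgB
Step 8: B -> fC => gfdgfdgfC
Step 9: C -> dS => gfdgfdgfdS
Step 10: S -> gB => gfdgfdgfdgB
Step 11: B -> fC => gfdgfdgfdgfC
Step 12: C -> d => gfdgfdgfdgfd
Total derivation steps: 12

12


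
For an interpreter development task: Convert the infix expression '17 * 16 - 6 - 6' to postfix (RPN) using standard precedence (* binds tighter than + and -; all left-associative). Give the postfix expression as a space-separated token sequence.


Applying the shunting-yard algorithm:
  Operand 17 -> output
  Push '*' onto operator stack -> op-stack: [*]
  Operand 16 -> output
  See '-' (prec 1); top '*' (prec 2) >= it -> pop '*' to output
  Push '-' onto operator stack -> op-stack: [-]
  Operand 6 -> output
  See '-' (prec 1); top '-' (prec 1) >= it -> pop '-' to output
  Push '-' onto operator stack -> op-stack: [-]
  Operand 6 -> output
  End of input: pop '-' to output
Postfix result: 17 16 * 6 - 6 -

17 16 * 6 - 6 -


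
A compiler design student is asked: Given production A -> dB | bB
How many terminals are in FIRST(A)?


Production: A -> dB | bB
Examining each alternative for leading terminals:
  A -> dB : first terminal = 'd'
  A -> bB : first terminal = 'b'
FIRST(A) = {b, d}
Count: 2

2


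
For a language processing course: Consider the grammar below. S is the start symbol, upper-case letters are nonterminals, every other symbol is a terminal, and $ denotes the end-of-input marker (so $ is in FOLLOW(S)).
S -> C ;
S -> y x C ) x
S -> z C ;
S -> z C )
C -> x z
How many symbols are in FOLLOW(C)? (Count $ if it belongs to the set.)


S is the start symbol and does not occur in any rule body, so FOLLOW(S) = {$}.
Examining every occurrence of C in a rule body:
  S -> C ; : C is followed by terminal ';' -> add ';'
  S -> y x C ) x : C is followed by terminal ')' -> add ')'
  S -> z C ; : C is followed by terminal ';' -> add ';' (already in the set)
  S -> z C ) : C is followed by terminal ')' -> add ')' (already in the set)
  C -> x z : C does not occur in the body -> contributes nothing
FOLLOW(C) = {), ;}
Count: 2

2


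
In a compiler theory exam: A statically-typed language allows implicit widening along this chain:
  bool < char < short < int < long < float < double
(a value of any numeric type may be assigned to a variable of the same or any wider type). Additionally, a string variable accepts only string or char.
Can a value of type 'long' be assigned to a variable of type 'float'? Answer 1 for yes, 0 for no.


Target variable type: float
Source value type: long
Numeric ranks: long=4, float=5
Widening allowed iff rank(source) <= rank(target): 4 <= 5? Yes
Result: 1

1


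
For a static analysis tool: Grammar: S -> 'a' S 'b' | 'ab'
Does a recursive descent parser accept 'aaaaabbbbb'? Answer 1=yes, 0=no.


Grammar accepts strings of the form a^n b^n (n >= 1)
Word: 'aaaaabbbbb'
Counting: 5 a's and 5 b's
Check: 5 == 5? Yes
Derivation (S -> aSb applied 4 time(s), then S -> ab): S => aSb => aaSbb => aaaSbbb => aaaaSbbbb => aaaaabbbbb
Accepted

1


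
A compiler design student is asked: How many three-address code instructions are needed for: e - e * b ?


Expression: e - e * b
Generating three-address code (respecting * over +/- precedence):
  Instruction 1: t1 = e * b
  Instruction 2: t2 = e - t1
Total instructions: 2

2


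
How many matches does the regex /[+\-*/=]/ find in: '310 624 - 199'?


Pattern: /[+\-*/=]/ (operators)
Input: '310 624 - 199'
Scanning for matches:
  Match 1: '-'
Total matches: 1

1


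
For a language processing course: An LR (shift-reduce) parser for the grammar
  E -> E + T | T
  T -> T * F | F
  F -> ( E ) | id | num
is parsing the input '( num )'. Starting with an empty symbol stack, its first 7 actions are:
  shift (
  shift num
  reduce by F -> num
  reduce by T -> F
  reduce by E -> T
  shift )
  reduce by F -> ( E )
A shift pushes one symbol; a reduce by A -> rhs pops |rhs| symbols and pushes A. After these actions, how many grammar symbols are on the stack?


Tracking the symbol stack through each action:
  Action 1: shift '(' : push -> stack = [(] (size 1)
  Action 2: shift 'num' : push -> stack = [(, num] (size 2)
  Action 3: reduce by F -> num : pop 1, push F -> stack = [(, F] (size 2)
  Action 4: reduce by T -> F : pop 1, push T -> stack = [(, T] (size 2)
  Action 5: reduce by E -> T : pop 1, push E -> stack = [(, E] (size 2)
  Action 6: shift ')' : push -> stack = [(, E, )] (size 3)
  Action 7: reduce by F -> ( E ) : pop 3, push F -> stack = [F] (size 1)
Final stack size: 1

1


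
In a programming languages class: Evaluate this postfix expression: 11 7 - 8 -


Processing tokens left to right:
Push 11, Push 7
Pop 11 and 7, compute 11 - 7 = 4, push 4
Push 8
Pop 4 and 8, compute 4 - 8 = -4, push -4
Stack result: -4

-4


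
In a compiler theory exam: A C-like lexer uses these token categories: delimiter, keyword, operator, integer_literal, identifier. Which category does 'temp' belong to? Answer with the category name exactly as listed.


Token: 'temp'
Checking categories:
  identifier: YES
  integer_literal: no
  operator: no
  keyword: no
  delimiter: no
Category: identifier

identifier


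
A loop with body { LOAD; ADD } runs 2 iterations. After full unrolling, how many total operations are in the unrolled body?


Loop body operations: LOAD, ADD (2 ops per iteration)
Unrolling 2 iterations:
  Iteration 1: LOAD, ADD (2 ops)
  Iteration 2: LOAD, ADD (2 ops)
Total: 2 iterations * 2 ops/iter = 4 operations

4


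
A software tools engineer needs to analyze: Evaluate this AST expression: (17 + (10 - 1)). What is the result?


Expression: (17 + (10 - 1))
Evaluating step by step:
  10 - 1 = 9
  17 + 9 = 26
Result: 26

26


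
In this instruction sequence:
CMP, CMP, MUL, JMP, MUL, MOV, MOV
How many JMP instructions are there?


Scanning instruction sequence for JMP:
  Position 1: CMP
  Position 2: CMP
  Position 3: MUL
  Position 4: JMP <- MATCH
  Position 5: MUL
  Position 6: MOV
  Position 7: MOV
Matches at positions: [4]
Total JMP count: 1

1


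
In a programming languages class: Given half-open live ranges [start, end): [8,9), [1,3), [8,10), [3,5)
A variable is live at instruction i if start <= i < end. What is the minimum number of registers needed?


Live ranges:
  Var0: [8, 9)
  Var1: [1, 3)
  Var2: [8, 10)
  Var3: [3, 5)
Sweep-line events (position, delta, active):
  pos=1 start -> active=1
  pos=3 end -> active=0
  pos=3 start -> active=1
  pos=5 end -> active=0
  pos=8 start -> active=1
  pos=8 start -> active=2
  pos=9 end -> active=1
  pos=10 end -> active=0
Maximum simultaneous active: 2
Minimum registers needed: 2

2


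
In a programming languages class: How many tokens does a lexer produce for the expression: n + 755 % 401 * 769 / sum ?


Scanning 'n + 755 % 401 * 769 / sum'
Token 1: 'n' -> identifier
Token 2: '+' -> operator
Token 3: '755' -> integer_literal
Token 4: '%' -> operator
Token 5: '401' -> integer_literal
Token 6: '*' -> operator
Token 7: '769' -> integer_literal
Token 8: '/' -> operator
Token 9: 'sum' -> identifier
Total tokens: 9

9


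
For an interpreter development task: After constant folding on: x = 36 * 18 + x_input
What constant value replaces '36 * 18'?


Identifying constant sub-expression:
  Original: x = 36 * 18 + x_input
  36 and 18 are both compile-time constants
  Evaluating: 36 * 18 = 648
  After folding: x = 648 + x_input

648


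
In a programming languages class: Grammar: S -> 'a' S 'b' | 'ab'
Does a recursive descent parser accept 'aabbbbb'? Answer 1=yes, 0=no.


Grammar accepts strings of the form a^n b^n (n >= 1)
Word: 'aabbbbb'
Counting: 2 a's and 5 b's
Check: 2 == 5? No
Mismatch: a-count != b-count
Rejected

0


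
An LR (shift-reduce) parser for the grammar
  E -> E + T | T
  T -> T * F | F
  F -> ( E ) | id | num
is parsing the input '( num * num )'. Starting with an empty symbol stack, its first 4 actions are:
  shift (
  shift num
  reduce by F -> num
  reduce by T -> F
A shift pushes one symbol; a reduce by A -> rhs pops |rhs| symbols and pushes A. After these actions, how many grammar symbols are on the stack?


Tracking the symbol stack through each action:
  Action 1: shift '(' : push -> stack = [(] (size 1)
  Action 2: shift 'num' : push -> stack = [(, num] (size 2)
  Action 3: reduce by F -> num : pop 1, push F -> stack = [(, F] (size 2)
  Action 4: reduce by T -> F : pop 1, push T -> stack = [(, T] (size 2)
Final stack size: 2

2


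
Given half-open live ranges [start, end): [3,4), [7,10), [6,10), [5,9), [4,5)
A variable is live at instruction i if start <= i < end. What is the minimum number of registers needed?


Live ranges:
  Var0: [3, 4)
  Var1: [7, 10)
  Var2: [6, 10)
  Var3: [5, 9)
  Var4: [4, 5)
Sweep-line events (position, delta, active):
  pos=3 start -> active=1
  pos=4 end -> active=0
  pos=4 start -> active=1
  pos=5 end -> active=0
  pos=5 start -> active=1
  pos=6 start -> active=2
  pos=7 start -> active=3
  pos=9 end -> active=2
  pos=10 end -> active=1
  pos=10 end -> active=0
Maximum simultaneous active: 3
Minimum registers needed: 3

3


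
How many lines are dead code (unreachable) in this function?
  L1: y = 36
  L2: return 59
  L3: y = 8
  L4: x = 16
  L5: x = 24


Analyzing control flow:
  L1: reachable (before return)
  L2: reachable (return statement)
  L3: DEAD (after return at L2)
  L4: DEAD (after return at L2)
  L5: DEAD (after return at L2)
Return at L2, total lines = 5
Dead lines: L3 through L5
Count: 3

3


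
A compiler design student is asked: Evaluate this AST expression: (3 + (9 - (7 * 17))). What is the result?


Expression: (3 + (9 - (7 * 17)))
Evaluating step by step:
  7 * 17 = 119
  9 - 119 = -110
  3 + -110 = -107
Result: -107

-107


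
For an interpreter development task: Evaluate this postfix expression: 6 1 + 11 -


Processing tokens left to right:
Push 6, Push 1
Pop 6 and 1, compute 6 + 1 = 7, push 7
Push 11
Pop 7 and 11, compute 7 - 11 = -4, push -4
Stack result: -4

-4


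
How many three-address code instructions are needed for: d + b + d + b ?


Expression: d + b + d + b
Generating three-address code (respecting * over +/- precedence):
  Instruction 1: t1 = d + b
  Instruction 2: t2 = t1 + d
  Instruction 3: t3 = t2 + b
Total instructions: 3

3


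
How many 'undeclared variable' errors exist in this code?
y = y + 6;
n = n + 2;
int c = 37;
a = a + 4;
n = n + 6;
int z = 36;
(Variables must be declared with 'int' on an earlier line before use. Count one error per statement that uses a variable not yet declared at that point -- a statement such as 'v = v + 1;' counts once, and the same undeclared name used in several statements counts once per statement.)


Scanning code line by line:
  Line 1: use 'y' -> ERROR (undeclared)
  Line 2: use 'n' -> ERROR (undeclared)
  Line 3: declare 'c' -> declared = ['c']
  Line 4: use 'a' -> ERROR (undeclared)
  Line 5: use 'n' -> ERROR (undeclared)
  Line 6: declare 'z' -> declared = ['c', 'z']
Total undeclared variable errors: 4

4


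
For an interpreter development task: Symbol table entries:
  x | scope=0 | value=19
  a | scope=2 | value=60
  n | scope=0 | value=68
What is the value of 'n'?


Searching symbol table for 'n':
  x | scope=0 | value=19
  a | scope=2 | value=60
  n | scope=0 | value=68 <- MATCH
Found 'n' at scope 0 with value 68

68


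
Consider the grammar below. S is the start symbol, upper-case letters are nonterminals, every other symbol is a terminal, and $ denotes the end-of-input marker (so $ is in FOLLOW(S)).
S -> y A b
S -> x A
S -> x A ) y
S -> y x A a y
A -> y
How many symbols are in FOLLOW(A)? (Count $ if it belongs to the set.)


S is the start symbol and does not occur in any rule body, so FOLLOW(S) = {$}.
Examining every occurrence of A in a rule body:
  S -> y A b : A is followed by terminal 'b' -> add 'b'
  S -> x A : A is at the right end -> add FOLLOW(S) = {$}
  S -> x A ) y : A is followed by terminal ')' -> add ')'
  S -> y x A a y : A is followed by terminal 'a' -> add 'a'
  A -> y : A does not occur in the body -> contributes nothing
FOLLOW(A) = {), a, b, $}
Count: 4

4


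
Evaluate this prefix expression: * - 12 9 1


Parsing prefix expression: * - 12 9 1
Step 1: Innermost operation '- 12 9'
  12 - 9 = 3
Step 2: Outer operation '* [3] 1'
  3 * 1 = 3

3


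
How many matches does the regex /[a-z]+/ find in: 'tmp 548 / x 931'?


Pattern: /[a-z]+/ (identifiers)
Input: 'tmp 548 / x 931'
Scanning for matches:
  Match 1: 'tmp'
  Match 2: 'x'
Total matches: 2

2


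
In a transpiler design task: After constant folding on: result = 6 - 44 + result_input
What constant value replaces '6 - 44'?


Identifying constant sub-expression:
  Original: result = 6 - 44 + result_input
  6 and 44 are both compile-time constants
  Evaluating: 6 - 44 = -38
  After folding: result = -38 + result_input

-38


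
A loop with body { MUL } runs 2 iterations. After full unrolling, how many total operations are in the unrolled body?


Loop body operations: MUL (1 op per iteration)
Unrolling 2 iterations:
  Iteration 1: MUL (1 ops)
  Iteration 2: MUL (1 ops)
Total: 2 iterations * 1 ops/iter = 2 operations

2


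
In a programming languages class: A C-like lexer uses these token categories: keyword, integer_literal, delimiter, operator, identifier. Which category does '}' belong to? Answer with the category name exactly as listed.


Token: '}'
Checking categories:
  identifier: no
  integer_literal: no
  operator: no
  keyword: no
  delimiter: YES
Category: delimiter

delimiter


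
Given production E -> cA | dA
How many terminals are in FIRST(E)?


Production: E -> cA | dA
Examining each alternative for leading terminals:
  E -> cA : first terminal = 'c'
  E -> dA : first terminal = 'd'
FIRST(E) = {c, d}
Count: 2

2


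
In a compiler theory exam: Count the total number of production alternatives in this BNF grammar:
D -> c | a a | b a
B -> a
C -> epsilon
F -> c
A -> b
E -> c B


Counting alternatives per rule:
  D: 3 alternative(s)
  B: 1 alternative(s)
  C: 1 alternative(s)
  F: 1 alternative(s)
  A: 1 alternative(s)
  E: 1 alternative(s)
Sum: 3 + 1 + 1 + 1 + 1 + 1 = 8

8


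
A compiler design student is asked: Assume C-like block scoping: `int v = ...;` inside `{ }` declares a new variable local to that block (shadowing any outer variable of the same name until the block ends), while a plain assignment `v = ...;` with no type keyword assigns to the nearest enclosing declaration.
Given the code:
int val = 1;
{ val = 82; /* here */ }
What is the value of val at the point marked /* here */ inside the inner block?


Analyzing scoping rules:
Outer scope: declares val = 1
Inner block: 'val = 82;' has no type keyword, so it is an assignment to the outer val (no shadowing)
Inside the block, after the assignment -> 82
Result: 82

82


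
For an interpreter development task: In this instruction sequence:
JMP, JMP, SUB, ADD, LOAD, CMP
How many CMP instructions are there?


Scanning instruction sequence for CMP:
  Position 1: JMP
  Position 2: JMP
  Position 3: SUB
  Position 4: ADD
  Position 5: LOAD
  Position 6: CMP <- MATCH
Matches at positions: [6]
Total CMP count: 1

1


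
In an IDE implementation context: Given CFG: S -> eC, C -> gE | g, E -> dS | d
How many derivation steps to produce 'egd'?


Grammar: S -> eC, C -> gE | g, E -> dS | d
Deriving 'egd':
Step 1: S -> eC => eC
Step 2: C -> gE => egE
Step 3: E -> d => egd
Total derivation steps: 3

3


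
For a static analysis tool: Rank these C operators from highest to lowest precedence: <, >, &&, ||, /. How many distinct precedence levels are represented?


Looking up precedence for each operator:
  < -> precedence 4
  > -> precedence 4
  && -> precedence 2
  || -> precedence 1
  / -> precedence 6
Sorted highest to lowest: /, <, >, &&, ||
Distinct precedence values: [6, 4, 2, 1]
Number of distinct levels: 4

4


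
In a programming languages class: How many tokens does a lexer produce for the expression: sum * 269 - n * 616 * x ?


Scanning 'sum * 269 - n * 616 * x'
Token 1: 'sum' -> identifier
Token 2: '*' -> operator
Token 3: '269' -> integer_literal
Token 4: '-' -> operator
Token 5: 'n' -> identifier
Token 6: '*' -> operator
Token 7: '616' -> integer_literal
Token 8: '*' -> operator
Token 9: 'x' -> identifier
Total tokens: 9

9


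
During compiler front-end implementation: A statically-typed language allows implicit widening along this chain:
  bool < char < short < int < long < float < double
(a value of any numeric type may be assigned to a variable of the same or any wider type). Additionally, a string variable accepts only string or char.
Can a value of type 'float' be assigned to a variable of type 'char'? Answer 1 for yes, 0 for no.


Target variable type: char
Source value type: float
Numeric ranks: float=5, char=1
Widening allowed iff rank(source) <= rank(target): 5 <= 1? No
Result: 0

0


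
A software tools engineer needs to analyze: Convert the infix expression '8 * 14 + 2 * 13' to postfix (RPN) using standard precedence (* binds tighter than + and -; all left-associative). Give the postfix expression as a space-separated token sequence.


Applying the shunting-yard algorithm:
  Operand 8 -> output
  Push '*' onto operator stack -> op-stack: [*]
  Operand 14 -> output
  See '+' (prec 1); top '*' (prec 2) >= it -> pop '*' to output
  Push '+' onto operator stack -> op-stack: [+]
  Operand 2 -> output
  Push '*' onto operator stack -> op-stack: [+, *]
  Operand 13 -> output
  End of input: pop '*' to output
  End of input: pop '+' to output
Postfix result: 8 14 * 2 13 * +

8 14 * 2 13 * +


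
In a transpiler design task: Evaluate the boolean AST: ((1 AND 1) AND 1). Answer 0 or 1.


Step 1: Evaluate inner node
  1 AND 1 = 1
Step 2: Evaluate root node
  1 AND 1 = 1

1


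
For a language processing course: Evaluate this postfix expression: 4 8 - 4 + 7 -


Processing tokens left to right:
Push 4, Push 8
Pop 4 and 8, compute 4 - 8 = -4, push -4
Push 4
Pop -4 and 4, compute -4 + 4 = 0, push 0
Push 7
Pop 0 and 7, compute 0 - 7 = -7, push -7
Stack result: -7

-7
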